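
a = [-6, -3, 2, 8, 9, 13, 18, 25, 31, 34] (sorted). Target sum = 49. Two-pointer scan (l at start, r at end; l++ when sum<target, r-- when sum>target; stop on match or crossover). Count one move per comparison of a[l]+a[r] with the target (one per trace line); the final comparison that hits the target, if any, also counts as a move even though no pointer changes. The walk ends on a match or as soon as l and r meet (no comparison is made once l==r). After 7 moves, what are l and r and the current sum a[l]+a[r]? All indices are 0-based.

l=0 r=9: -6+34=28 <49, l++
l=1 r=9: -3+34=31 <49, l++
l=2 r=9: 2+34=36 <49, l++
l=3 r=9: 8+34=42 <49, l++
l=4 r=9: 9+34=43 <49, l++
l=5 r=9: 13+34=47 <49, l++
l=6 r=9: 18+34=52 >49, r--

l=6, r=8, sum=49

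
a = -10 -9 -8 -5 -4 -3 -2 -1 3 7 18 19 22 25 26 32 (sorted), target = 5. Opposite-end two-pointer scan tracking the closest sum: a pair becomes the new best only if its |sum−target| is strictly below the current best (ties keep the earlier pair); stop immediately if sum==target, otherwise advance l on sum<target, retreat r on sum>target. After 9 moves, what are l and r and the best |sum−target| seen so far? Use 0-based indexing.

l=3, r=9, best |Δ|=3

[0,15] -10+32=22 d=17 * → r--
[0,14] -10+26=16 d=11 * → r--
[0,13] -10+25=15 d=10 * → r--
[0,12] -10+22=12 d=7 * → r--
[0,11] -10+19=9 d=4 * → r--
[0,10] -10+18=8 d=3 * → r--
[0,9] -10+7=-3 d=8 → l++
[1,9] -9+7=-2 d=7 → l++
[2,9] -8+7=-1 d=6 → l++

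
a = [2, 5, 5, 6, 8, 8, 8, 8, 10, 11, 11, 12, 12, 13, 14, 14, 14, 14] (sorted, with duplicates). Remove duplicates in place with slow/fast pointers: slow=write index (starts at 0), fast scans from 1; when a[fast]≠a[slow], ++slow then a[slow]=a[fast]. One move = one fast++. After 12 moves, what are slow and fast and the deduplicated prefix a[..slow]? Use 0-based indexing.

(s=0,f=1) a[fast]=5≠a[slow]=2 write a[1]=5 → slow++,fast++
(s=1,f=2) a[fast]=5=a[slow] dup → fast++
(s=1,f=3) a[fast]=6≠a[slow]=5 write a[2]=6 → slow++,fast++
(s=2,f=4) a[fast]=8≠a[slow]=6 write a[3]=8 → slow++,fast++
(s=3,f=5) a[fast]=8=a[slow] dup → fast++
(s=3,f=6) a[fast]=8=a[slow] dup → fast++
(s=3,f=7) a[fast]=8=a[slow] dup → fast++
(s=3,f=8) a[fast]=10≠a[slow]=8 write a[4]=10 → slow++,fast++
(s=4,f=9) a[fast]=11≠a[slow]=10 write a[5]=11 → slow++,fast++
(s=5,f=10) a[fast]=11=a[slow] dup → fast++
(s=5,f=11) a[fast]=12≠a[slow]=11 write a[6]=12 → slow++,fast++
(s=6,f=12) a[fast]=12=a[slow] dup → fast++

slow=6, fast=13, prefix=[2, 5, 6, 8, 10, 11, 12]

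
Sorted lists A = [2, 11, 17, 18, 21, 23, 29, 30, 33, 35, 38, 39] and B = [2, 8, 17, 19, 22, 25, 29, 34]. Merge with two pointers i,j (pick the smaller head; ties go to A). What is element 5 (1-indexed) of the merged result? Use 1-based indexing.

merged[5] = 17

[i=1,j=1] A[i]=2<=B[j]=2 take 2 → i++
[i=2,j=1] A[i]=11>B[j]=2 take 2 → j++
[i=2,j=2] A[i]=11>B[j]=8 take 8 → j++
[i=2,j=3] A[i]=11<=B[j]=17 take 11 → i++
[i=3,j=3] A[i]=17<=B[j]=17 take 17 → i++
[i=4,j=3] A[i]=18>B[j]=17 take 17 → j++
[i=4,j=4] A[i]=18<=B[j]=19 take 18 → i++
[i=5,j=4] A[i]=21>B[j]=19 take 19 → j++
[i=5,j=5] A[i]=21<=B[j]=22 take 21 → i++
[i=6,j=5] A[i]=23>B[j]=22 take 22 → j++
[i=6,j=6] A[i]=23<=B[j]=25 take 23 → i++
[i=7,j=6] A[i]=29>B[j]=25 take 25 → j++
[i=7,j=7] A[i]=29<=B[j]=29 take 29 → i++
[i=8,j=7] A[i]=30>B[j]=29 take 29 → j++
[i=8,j=8] A[i]=30<=B[j]=34 take 30 → i++
[i=9,j=8] A[i]=33<=B[j]=34 take 33 → i++
[i=10,j=8] A[i]=35>B[j]=34 take 34 → j++
[i=10,j=9] B done, take A[i]=35 → i++
[i=11,j=9] B done, take A[i]=38 → i++
[i=12,j=9] B done, take A[i]=39 → i++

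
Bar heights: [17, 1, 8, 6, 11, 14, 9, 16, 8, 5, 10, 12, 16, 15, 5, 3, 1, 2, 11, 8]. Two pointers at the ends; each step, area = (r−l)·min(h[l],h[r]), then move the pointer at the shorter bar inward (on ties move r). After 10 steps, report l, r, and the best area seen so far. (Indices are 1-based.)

l=1, r=10, best area=198

l=1 r=20: min(17,8)*19=152 best=152 *, r--
l=1 r=19: min(17,11)*18=198 best=198 *, r--
l=1 r=18: min(17,2)*17=34 best=198, r--
l=1 r=17: min(17,1)*16=16 best=198, r--
l=1 r=16: min(17,3)*15=45 best=198, r--
l=1 r=15: min(17,5)*14=70 best=198, r--
l=1 r=14: min(17,15)*13=195 best=198, r--
l=1 r=13: min(17,16)*12=192 best=198, r--
l=1 r=12: min(17,12)*11=132 best=198, r--
l=1 r=11: min(17,10)*10=100 best=198, r--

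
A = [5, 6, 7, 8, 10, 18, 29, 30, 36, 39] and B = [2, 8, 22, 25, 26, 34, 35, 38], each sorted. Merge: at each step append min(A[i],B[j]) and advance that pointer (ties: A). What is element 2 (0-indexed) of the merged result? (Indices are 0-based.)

i=0 j=0: A[i]=5>B[j]=2 take 2, j++
i=0 j=1: A[i]=5<=B[j]=8 take 5, i++
i=1 j=1: A[i]=6<=B[j]=8 take 6, i++
i=2 j=1: A[i]=7<=B[j]=8 take 7, i++
i=3 j=1: A[i]=8<=B[j]=8 take 8, i++
i=4 j=1: A[i]=10>B[j]=8 take 8, j++
i=4 j=2: A[i]=10<=B[j]=22 take 10, i++
i=5 j=2: A[i]=18<=B[j]=22 take 18, i++
i=6 j=2: A[i]=29>B[j]=22 take 22, j++
i=6 j=3: A[i]=29>B[j]=25 take 25, j++
i=6 j=4: A[i]=29>B[j]=26 take 26, j++
i=6 j=5: A[i]=29<=B[j]=34 take 29, i++
i=7 j=5: A[i]=30<=B[j]=34 take 30, i++
i=8 j=5: A[i]=36>B[j]=34 take 34, j++
i=8 j=6: A[i]=36>B[j]=35 take 35, j++
i=8 j=7: A[i]=36<=B[j]=38 take 36, i++
i=9 j=7: A[i]=39>B[j]=38 take 38, j++
i=9 j=8: B done, take A[i]=39, i++

merged[2] = 6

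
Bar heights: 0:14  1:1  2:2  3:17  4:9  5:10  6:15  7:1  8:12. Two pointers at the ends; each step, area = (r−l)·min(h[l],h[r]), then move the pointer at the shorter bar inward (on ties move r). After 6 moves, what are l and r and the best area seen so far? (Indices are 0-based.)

[0,8] min(14,12)*8=96 best=96 * → r--
[0,7] min(14,1)*7=7 best=96 → r--
[0,6] min(14,15)*6=84 best=96 → l++
[1,6] min(1,15)*5=5 best=96 → l++
[2,6] min(2,15)*4=8 best=96 → l++
[3,6] min(17,15)*3=45 best=96 → r--

l=3, r=5, best area=96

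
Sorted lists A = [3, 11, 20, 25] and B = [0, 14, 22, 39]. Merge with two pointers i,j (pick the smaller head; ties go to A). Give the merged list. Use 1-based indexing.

[0, 3, 11, 14, 20, 22, 25, 39]

i=1 j=1: A[i]=3>B[j]=0 take 0, j++
i=1 j=2: A[i]=3<=B[j]=14 take 3, i++
i=2 j=2: A[i]=11<=B[j]=14 take 11, i++
i=3 j=2: A[i]=20>B[j]=14 take 14, j++
i=3 j=3: A[i]=20<=B[j]=22 take 20, i++
i=4 j=3: A[i]=25>B[j]=22 take 22, j++
i=4 j=4: A[i]=25<=B[j]=39 take 25, i++
i=5 j=4: A done, take B[j]=39, j++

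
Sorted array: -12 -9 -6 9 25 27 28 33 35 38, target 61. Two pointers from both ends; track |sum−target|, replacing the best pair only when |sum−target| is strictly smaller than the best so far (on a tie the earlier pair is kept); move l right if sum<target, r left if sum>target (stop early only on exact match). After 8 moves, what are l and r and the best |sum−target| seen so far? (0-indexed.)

l=6, r=7, best |Δ|=1

l=0 r=9: -12+38=26 d=35 *, l++
l=1 r=9: -9+38=29 d=32 *, l++
l=2 r=9: -6+38=32 d=29 *, l++
l=3 r=9: 9+38=47 d=14 *, l++
l=4 r=9: 25+38=63 d=2 *, r--
l=4 r=8: 25+35=60 d=1 *, l++
l=5 r=8: 27+35=62 d=1, r--
l=5 r=7: 27+33=60 d=1, l++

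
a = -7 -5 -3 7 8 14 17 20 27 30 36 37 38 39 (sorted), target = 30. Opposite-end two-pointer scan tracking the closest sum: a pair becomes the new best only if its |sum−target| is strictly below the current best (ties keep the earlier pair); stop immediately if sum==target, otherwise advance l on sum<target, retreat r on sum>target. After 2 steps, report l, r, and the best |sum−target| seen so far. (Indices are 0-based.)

l=0 r=13: -7+39=32 d=2 *, r--
l=0 r=12: -7+38=31 d=1 *, r--

l=0, r=11, best |Δ|=1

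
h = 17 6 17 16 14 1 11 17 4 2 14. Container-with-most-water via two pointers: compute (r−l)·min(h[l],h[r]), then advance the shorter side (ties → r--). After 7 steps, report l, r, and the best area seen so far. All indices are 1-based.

l=1 r=11: min(17,14)*10=140 best=140 *, r--
l=1 r=10: min(17,2)*9=18 best=140, r--
l=1 r=9: min(17,4)*8=32 best=140, r--
l=1 r=8: min(17,17)*7=119 best=140, r--
l=1 r=7: min(17,11)*6=66 best=140, r--
l=1 r=6: min(17,1)*5=5 best=140, r--
l=1 r=5: min(17,14)*4=56 best=140, r--

l=1, r=4, best area=140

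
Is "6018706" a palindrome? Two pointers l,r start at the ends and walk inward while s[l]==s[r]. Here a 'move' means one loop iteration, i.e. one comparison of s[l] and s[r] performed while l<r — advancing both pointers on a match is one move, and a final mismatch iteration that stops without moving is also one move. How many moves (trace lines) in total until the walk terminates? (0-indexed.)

3 moves

[0,6] '6'=='6' → l++,r--
[1,5] '0'=='0' → l++,r--
[2,4] '1'!='7' → stop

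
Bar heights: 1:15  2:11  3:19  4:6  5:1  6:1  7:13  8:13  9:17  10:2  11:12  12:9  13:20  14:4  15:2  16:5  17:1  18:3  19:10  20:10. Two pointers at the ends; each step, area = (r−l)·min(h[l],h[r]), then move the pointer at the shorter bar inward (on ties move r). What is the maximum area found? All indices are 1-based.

max area = 190

l=1 r=20: min(15,10)*19=190 best=190 *, r--
l=1 r=19: min(15,10)*18=180 best=190, r--
l=1 r=18: min(15,3)*17=51 best=190, r--
l=1 r=17: min(15,1)*16=16 best=190, r--
l=1 r=16: min(15,5)*15=75 best=190, r--
l=1 r=15: min(15,2)*14=28 best=190, r--
l=1 r=14: min(15,4)*13=52 best=190, r--
l=1 r=13: min(15,20)*12=180 best=190, l++
l=2 r=13: min(11,20)*11=121 best=190, l++
l=3 r=13: min(19,20)*10=190 best=190, l++
l=4 r=13: min(6,20)*9=54 best=190, l++
l=5 r=13: min(1,20)*8=8 best=190, l++
l=6 r=13: min(1,20)*7=7 best=190, l++
l=7 r=13: min(13,20)*6=78 best=190, l++
l=8 r=13: min(13,20)*5=65 best=190, l++
l=9 r=13: min(17,20)*4=68 best=190, l++
l=10 r=13: min(2,20)*3=6 best=190, l++
l=11 r=13: min(12,20)*2=24 best=190, l++
l=12 r=13: min(9,20)*1=9 best=190, l++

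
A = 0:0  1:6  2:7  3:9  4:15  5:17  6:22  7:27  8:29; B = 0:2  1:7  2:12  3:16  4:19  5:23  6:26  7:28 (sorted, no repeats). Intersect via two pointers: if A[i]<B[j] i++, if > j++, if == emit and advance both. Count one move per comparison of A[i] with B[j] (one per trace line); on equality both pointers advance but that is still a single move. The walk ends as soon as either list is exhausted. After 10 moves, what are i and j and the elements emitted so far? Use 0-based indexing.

i=6, j=5, emitted=[7]

[i=0,j=0] 0<2 → i++
[i=1,j=0] 6>2 → j++
[i=1,j=1] 6<7 → i++
[i=2,j=1] 7==7 emit → i++,j++
[i=3,j=2] 9<12 → i++
[i=4,j=2] 15>12 → j++
[i=4,j=3] 15<16 → i++
[i=5,j=3] 17>16 → j++
[i=5,j=4] 17<19 → i++
[i=6,j=4] 22>19 → j++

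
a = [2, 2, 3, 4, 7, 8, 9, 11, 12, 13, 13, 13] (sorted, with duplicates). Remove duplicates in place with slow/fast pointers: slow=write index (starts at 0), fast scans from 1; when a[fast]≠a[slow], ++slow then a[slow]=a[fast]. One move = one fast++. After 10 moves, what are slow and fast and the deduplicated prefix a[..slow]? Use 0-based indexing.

slow=0 fast=1: a[fast]=2=a[slow] dup, fast++
slow=0 fast=2: a[fast]=3≠a[slow]=2 write a[1]=3, slow++,fast++
slow=1 fast=3: a[fast]=4≠a[slow]=3 write a[2]=4, slow++,fast++
slow=2 fast=4: a[fast]=7≠a[slow]=4 write a[3]=7, slow++,fast++
slow=3 fast=5: a[fast]=8≠a[slow]=7 write a[4]=8, slow++,fast++
slow=4 fast=6: a[fast]=9≠a[slow]=8 write a[5]=9, slow++,fast++
slow=5 fast=7: a[fast]=11≠a[slow]=9 write a[6]=11, slow++,fast++
slow=6 fast=8: a[fast]=12≠a[slow]=11 write a[7]=12, slow++,fast++
slow=7 fast=9: a[fast]=13≠a[slow]=12 write a[8]=13, slow++,fast++
slow=8 fast=10: a[fast]=13=a[slow] dup, fast++

slow=8, fast=11, prefix=[2, 3, 4, 7, 8, 9, 11, 12, 13]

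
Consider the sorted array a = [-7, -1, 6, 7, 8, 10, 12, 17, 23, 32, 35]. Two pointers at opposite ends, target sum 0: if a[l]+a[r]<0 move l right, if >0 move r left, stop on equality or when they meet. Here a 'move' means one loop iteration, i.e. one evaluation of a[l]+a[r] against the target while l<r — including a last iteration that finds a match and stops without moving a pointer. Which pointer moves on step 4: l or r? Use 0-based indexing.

r

l=0 r=10: -7+35=28 >0, r--
l=0 r=9: -7+32=25 >0, r--
l=0 r=8: -7+23=16 >0, r--
l=0 r=7: -7+17=10 >0, r--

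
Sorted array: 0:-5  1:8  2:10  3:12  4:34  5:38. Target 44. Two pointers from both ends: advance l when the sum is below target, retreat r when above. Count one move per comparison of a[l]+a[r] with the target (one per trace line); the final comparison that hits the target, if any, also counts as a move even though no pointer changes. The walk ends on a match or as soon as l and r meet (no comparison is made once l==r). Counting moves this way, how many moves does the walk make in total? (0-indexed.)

4 moves

l=0 r=5: -5+38=33 <44, l++
l=1 r=5: 8+38=46 >44, r--
l=1 r=4: 8+34=42 <44, l++
l=2 r=4: 10+34=44, found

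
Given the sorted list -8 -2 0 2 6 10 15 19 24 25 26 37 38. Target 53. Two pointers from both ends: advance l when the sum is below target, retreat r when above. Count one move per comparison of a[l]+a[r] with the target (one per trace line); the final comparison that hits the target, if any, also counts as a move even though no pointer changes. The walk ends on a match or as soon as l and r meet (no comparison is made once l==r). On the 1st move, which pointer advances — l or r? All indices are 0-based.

l=0 r=12: -8+38=30 <53, l++

l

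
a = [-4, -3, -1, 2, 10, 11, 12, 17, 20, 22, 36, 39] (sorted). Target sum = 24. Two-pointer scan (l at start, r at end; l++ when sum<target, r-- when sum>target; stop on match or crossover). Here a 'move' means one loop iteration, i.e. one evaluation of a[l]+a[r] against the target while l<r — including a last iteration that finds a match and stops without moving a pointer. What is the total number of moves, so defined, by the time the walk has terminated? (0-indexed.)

6 moves

l=0 r=11: -4+39=35 >24, r--
l=0 r=10: -4+36=32 >24, r--
l=0 r=9: -4+22=18 <24, l++
l=1 r=9: -3+22=19 <24, l++
l=2 r=9: -1+22=21 <24, l++
l=3 r=9: 2+22=24, found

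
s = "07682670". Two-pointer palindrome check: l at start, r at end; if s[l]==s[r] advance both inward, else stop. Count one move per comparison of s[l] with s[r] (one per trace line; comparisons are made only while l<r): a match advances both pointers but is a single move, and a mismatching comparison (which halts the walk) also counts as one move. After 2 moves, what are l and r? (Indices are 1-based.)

l=3, r=6

[1,8] '0'=='0' → l++,r--
[2,7] '7'=='7' → l++,r--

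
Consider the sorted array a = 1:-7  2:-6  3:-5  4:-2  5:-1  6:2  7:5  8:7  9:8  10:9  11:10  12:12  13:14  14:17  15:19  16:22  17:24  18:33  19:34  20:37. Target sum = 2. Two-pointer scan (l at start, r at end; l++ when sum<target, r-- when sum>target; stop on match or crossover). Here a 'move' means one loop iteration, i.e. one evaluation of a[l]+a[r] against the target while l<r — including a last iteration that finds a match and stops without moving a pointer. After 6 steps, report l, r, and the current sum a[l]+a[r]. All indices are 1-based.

l=1 r=20: -7+37=30 >2, r--
l=1 r=19: -7+34=27 >2, r--
l=1 r=18: -7+33=26 >2, r--
l=1 r=17: -7+24=17 >2, r--
l=1 r=16: -7+22=15 >2, r--
l=1 r=15: -7+19=12 >2, r--

l=1, r=14, sum=10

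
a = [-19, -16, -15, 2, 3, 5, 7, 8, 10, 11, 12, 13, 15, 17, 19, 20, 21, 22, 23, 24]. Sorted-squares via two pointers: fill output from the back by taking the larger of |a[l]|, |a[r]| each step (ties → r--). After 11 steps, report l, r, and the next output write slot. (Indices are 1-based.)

[1,20] |-19|<=|24| out[20]=576 → r--
[1,19] |-19|<=|23| out[19]=529 → r--
[1,18] |-19|<=|22| out[18]=484 → r--
[1,17] |-19|<=|21| out[17]=441 → r--
[1,16] |-19|<=|20| out[16]=400 → r--
[1,15] |-19|<=|19| out[15]=361 → r--
[1,14] |-19|>|17| out[14]=361 → l++
[2,14] |-16|<=|17| out[13]=289 → r--
[2,13] |-16|>|15| out[12]=256 → l++
[3,13] |-15|<=|15| out[11]=225 → r--
[3,12] |-15|>|13| out[10]=225 → l++

l=4, r=12, next write slot=9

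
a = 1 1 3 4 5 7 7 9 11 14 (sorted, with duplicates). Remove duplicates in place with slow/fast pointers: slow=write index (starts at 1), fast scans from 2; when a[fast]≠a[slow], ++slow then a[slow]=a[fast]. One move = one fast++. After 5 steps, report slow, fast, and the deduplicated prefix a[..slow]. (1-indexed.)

slow=1 fast=2: a[fast]=1=a[slow] dup, fast++
slow=1 fast=3: a[fast]=3≠a[slow]=1 write a[2]=3, slow++,fast++
slow=2 fast=4: a[fast]=4≠a[slow]=3 write a[3]=4, slow++,fast++
slow=3 fast=5: a[fast]=5≠a[slow]=4 write a[4]=5, slow++,fast++
slow=4 fast=6: a[fast]=7≠a[slow]=5 write a[5]=7, slow++,fast++

slow=5, fast=7, prefix=[1, 3, 4, 5, 7]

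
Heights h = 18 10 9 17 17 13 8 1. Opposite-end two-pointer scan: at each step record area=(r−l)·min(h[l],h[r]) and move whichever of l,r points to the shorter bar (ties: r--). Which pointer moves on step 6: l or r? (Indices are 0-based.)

l=0 r=7: min(18,1)*7=7 best=7 *, r--
l=0 r=6: min(18,8)*6=48 best=48 *, r--
l=0 r=5: min(18,13)*5=65 best=65 *, r--
l=0 r=4: min(18,17)*4=68 best=68 *, r--
l=0 r=3: min(18,17)*3=51 best=68, r--
l=0 r=2: min(18,9)*2=18 best=68, r--

r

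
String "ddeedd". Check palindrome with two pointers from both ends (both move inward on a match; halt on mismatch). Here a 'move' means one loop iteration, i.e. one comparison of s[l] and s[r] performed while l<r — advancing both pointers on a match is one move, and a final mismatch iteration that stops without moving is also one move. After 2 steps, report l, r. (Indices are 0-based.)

l=0 r=5: 'd'=='d', l++,r--
l=1 r=4: 'd'=='d', l++,r--

l=2, r=3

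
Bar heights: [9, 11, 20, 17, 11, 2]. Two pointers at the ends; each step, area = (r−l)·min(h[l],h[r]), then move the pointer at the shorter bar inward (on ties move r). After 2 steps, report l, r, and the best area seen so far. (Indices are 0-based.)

l=1, r=4, best area=36

l=0 r=5: min(9,2)*5=10 best=10 *, r--
l=0 r=4: min(9,11)*4=36 best=36 *, l++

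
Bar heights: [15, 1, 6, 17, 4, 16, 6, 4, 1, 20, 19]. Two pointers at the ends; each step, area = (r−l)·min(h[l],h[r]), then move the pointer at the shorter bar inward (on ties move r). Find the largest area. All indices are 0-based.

l=0 r=10: min(15,19)*10=150 best=150 *, l++
l=1 r=10: min(1,19)*9=9 best=150, l++
l=2 r=10: min(6,19)*8=48 best=150, l++
l=3 r=10: min(17,19)*7=119 best=150, l++
l=4 r=10: min(4,19)*6=24 best=150, l++
l=5 r=10: min(16,19)*5=80 best=150, l++
l=6 r=10: min(6,19)*4=24 best=150, l++
l=7 r=10: min(4,19)*3=12 best=150, l++
l=8 r=10: min(1,19)*2=2 best=150, l++
l=9 r=10: min(20,19)*1=19 best=150, r--

max area = 150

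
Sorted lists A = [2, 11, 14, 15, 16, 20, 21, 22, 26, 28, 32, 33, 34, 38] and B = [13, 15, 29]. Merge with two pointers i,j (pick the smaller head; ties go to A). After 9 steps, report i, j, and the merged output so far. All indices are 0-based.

i=0 j=0: A[i]=2<=B[j]=13 take 2, i++
i=1 j=0: A[i]=11<=B[j]=13 take 11, i++
i=2 j=0: A[i]=14>B[j]=13 take 13, j++
i=2 j=1: A[i]=14<=B[j]=15 take 14, i++
i=3 j=1: A[i]=15<=B[j]=15 take 15, i++
i=4 j=1: A[i]=16>B[j]=15 take 15, j++
i=4 j=2: A[i]=16<=B[j]=29 take 16, i++
i=5 j=2: A[i]=20<=B[j]=29 take 20, i++
i=6 j=2: A[i]=21<=B[j]=29 take 21, i++

i=7, j=2, merged so far=[2, 11, 13, 14, 15, 15, 16, 20, 21]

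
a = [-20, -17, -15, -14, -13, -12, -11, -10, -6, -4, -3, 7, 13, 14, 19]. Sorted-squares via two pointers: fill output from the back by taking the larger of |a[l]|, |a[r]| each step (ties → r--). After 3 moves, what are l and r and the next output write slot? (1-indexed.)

l=1 r=15: |-20|>|19| out[15]=400, l++
l=2 r=15: |-17|<=|19| out[14]=361, r--
l=2 r=14: |-17|>|14| out[13]=289, l++

l=3, r=14, next write slot=12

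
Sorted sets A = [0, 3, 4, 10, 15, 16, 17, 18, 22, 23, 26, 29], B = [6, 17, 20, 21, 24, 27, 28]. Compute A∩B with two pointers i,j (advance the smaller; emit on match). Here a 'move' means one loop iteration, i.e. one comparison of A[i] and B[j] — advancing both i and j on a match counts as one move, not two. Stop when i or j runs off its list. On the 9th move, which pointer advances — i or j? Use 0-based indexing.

i

i=0 j=0: 0<6, i++
i=1 j=0: 3<6, i++
i=2 j=0: 4<6, i++
i=3 j=0: 10>6, j++
i=3 j=1: 10<17, i++
i=4 j=1: 15<17, i++
i=5 j=1: 16<17, i++
i=6 j=1: 17==17 emit, i++,j++
i=7 j=2: 18<20, i++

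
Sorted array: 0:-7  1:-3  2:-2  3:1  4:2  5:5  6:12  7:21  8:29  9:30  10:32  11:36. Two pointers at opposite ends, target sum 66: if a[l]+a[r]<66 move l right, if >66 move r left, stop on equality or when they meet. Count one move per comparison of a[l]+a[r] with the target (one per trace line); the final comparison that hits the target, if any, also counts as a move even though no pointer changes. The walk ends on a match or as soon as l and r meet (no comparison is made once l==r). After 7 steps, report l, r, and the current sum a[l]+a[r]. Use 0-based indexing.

l=7, r=11, sum=57

[0,11] -7+36=29 <66 → l++
[1,11] -3+36=33 <66 → l++
[2,11] -2+36=34 <66 → l++
[3,11] 1+36=37 <66 → l++
[4,11] 2+36=38 <66 → l++
[5,11] 5+36=41 <66 → l++
[6,11] 12+36=48 <66 → l++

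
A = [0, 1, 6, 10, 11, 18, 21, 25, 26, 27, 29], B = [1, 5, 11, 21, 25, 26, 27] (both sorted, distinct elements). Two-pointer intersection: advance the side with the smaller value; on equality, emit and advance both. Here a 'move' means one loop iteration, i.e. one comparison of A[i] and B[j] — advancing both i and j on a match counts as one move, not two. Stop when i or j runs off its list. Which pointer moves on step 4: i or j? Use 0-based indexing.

i

i=0 j=0: 0<1, i++
i=1 j=0: 1==1 emit, i++,j++
i=2 j=1: 6>5, j++
i=2 j=2: 6<11, i++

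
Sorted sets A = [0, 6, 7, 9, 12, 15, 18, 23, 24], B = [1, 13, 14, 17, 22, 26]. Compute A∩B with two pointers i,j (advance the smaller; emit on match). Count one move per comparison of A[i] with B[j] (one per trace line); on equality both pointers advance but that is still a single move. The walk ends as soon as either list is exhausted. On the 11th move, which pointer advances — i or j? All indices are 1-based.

i

i=1 j=1: 0<1, i++
i=2 j=1: 6>1, j++
i=2 j=2: 6<13, i++
i=3 j=2: 7<13, i++
i=4 j=2: 9<13, i++
i=5 j=2: 12<13, i++
i=6 j=2: 15>13, j++
i=6 j=3: 15>14, j++
i=6 j=4: 15<17, i++
i=7 j=4: 18>17, j++
i=7 j=5: 18<22, i++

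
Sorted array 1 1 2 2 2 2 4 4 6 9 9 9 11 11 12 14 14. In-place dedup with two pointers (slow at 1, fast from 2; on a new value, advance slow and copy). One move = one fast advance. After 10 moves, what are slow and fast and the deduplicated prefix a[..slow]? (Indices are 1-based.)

(s=1,f=2) a[fast]=1=a[slow] dup → fast++
(s=1,f=3) a[fast]=2≠a[slow]=1 write a[2]=2 → slow++,fast++
(s=2,f=4) a[fast]=2=a[slow] dup → fast++
(s=2,f=5) a[fast]=2=a[slow] dup → fast++
(s=2,f=6) a[fast]=2=a[slow] dup → fast++
(s=2,f=7) a[fast]=4≠a[slow]=2 write a[3]=4 → slow++,fast++
(s=3,f=8) a[fast]=4=a[slow] dup → fast++
(s=3,f=9) a[fast]=6≠a[slow]=4 write a[4]=6 → slow++,fast++
(s=4,f=10) a[fast]=9≠a[slow]=6 write a[5]=9 → slow++,fast++
(s=5,f=11) a[fast]=9=a[slow] dup → fast++

slow=5, fast=12, prefix=[1, 2, 4, 6, 9]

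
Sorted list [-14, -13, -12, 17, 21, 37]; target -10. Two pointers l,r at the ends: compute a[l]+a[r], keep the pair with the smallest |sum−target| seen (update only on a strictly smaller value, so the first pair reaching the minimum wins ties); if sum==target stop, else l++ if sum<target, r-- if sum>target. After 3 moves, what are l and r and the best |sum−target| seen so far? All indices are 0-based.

l=0, r=2, best |Δ|=13

l=0 r=5: -14+37=23 d=33 *, r--
l=0 r=4: -14+21=7 d=17 *, r--
l=0 r=3: -14+17=3 d=13 *, r--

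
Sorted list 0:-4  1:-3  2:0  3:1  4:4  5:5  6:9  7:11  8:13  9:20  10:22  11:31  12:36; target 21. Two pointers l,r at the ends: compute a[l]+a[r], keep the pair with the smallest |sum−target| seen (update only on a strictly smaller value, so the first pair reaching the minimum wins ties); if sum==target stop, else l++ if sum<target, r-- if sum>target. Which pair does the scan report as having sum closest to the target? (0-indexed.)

[0,12] -4+36=32 d=11 * → r--
[0,11] -4+31=27 d=6 * → r--
[0,10] -4+22=18 d=3 * → l++
[1,10] -3+22=19 d=2 * → l++
[2,10] 0+22=22 d=1 * → r--
[2,9] 0+20=20 d=1 → l++
[3,9] 1+20=21 d=0 * → stop

pair (1, 20) with sum 21 (|Δ|=0)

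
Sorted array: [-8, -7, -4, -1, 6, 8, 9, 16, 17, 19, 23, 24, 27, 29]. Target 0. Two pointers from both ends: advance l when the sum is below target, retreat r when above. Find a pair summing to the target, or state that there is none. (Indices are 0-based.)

l=0 r=13: -8+29=21 >0, r--
l=0 r=12: -8+27=19 >0, r--
l=0 r=11: -8+24=16 >0, r--
l=0 r=10: -8+23=15 >0, r--
l=0 r=9: -8+19=11 >0, r--
l=0 r=8: -8+17=9 >0, r--
l=0 r=7: -8+16=8 >0, r--
l=0 r=6: -8+9=1 >0, r--
l=0 r=5: -8+8=0, found

(-8, 8)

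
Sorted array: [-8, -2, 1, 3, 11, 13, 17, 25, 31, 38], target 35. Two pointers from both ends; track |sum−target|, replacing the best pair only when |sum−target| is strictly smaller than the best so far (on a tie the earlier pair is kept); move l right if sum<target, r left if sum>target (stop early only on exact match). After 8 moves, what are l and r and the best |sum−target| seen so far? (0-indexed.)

[0,9] -8+38=30 d=5 * → l++
[1,9] -2+38=36 d=1 * → r--
[1,8] -2+31=29 d=6 → l++
[2,8] 1+31=32 d=3 → l++
[3,8] 3+31=34 d=1 → l++
[4,8] 11+31=42 d=7 → r--
[4,7] 11+25=36 d=1 → r--
[4,6] 11+17=28 d=7 → l++

l=5, r=6, best |Δ|=1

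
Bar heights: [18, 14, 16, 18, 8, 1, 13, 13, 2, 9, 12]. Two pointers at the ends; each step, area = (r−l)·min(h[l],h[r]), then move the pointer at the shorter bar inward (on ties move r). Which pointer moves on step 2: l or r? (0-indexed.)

r

l=0 r=10: min(18,12)*10=120 best=120 *, r--
l=0 r=9: min(18,9)*9=81 best=120, r--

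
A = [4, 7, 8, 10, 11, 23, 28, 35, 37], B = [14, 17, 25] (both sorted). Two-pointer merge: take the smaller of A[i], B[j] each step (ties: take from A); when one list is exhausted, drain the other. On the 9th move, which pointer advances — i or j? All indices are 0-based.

j

i=0 j=0: A[i]=4<=B[j]=14 take 4, i++
i=1 j=0: A[i]=7<=B[j]=14 take 7, i++
i=2 j=0: A[i]=8<=B[j]=14 take 8, i++
i=3 j=0: A[i]=10<=B[j]=14 take 10, i++
i=4 j=0: A[i]=11<=B[j]=14 take 11, i++
i=5 j=0: A[i]=23>B[j]=14 take 14, j++
i=5 j=1: A[i]=23>B[j]=17 take 17, j++
i=5 j=2: A[i]=23<=B[j]=25 take 23, i++
i=6 j=2: A[i]=28>B[j]=25 take 25, j++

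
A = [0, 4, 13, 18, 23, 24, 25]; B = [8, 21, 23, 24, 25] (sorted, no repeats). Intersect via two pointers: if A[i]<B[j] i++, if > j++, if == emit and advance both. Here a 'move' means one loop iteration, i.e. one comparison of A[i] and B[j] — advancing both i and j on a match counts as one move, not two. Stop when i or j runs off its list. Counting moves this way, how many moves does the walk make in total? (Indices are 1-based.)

i=1 j=1: 0<8, i++
i=2 j=1: 4<8, i++
i=3 j=1: 13>8, j++
i=3 j=2: 13<21, i++
i=4 j=2: 18<21, i++
i=5 j=2: 23>21, j++
i=5 j=3: 23==23 emit, i++,j++
i=6 j=4: 24==24 emit, i++,j++
i=7 j=5: 25==25 emit, i++,j++

9 moves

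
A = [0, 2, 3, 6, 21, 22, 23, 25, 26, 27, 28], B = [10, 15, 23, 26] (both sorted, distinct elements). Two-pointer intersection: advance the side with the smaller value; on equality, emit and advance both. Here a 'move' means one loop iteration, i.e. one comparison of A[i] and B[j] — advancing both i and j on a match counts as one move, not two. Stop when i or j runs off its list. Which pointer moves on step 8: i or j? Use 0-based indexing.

i

[i=0,j=0] 0<10 → i++
[i=1,j=0] 2<10 → i++
[i=2,j=0] 3<10 → i++
[i=3,j=0] 6<10 → i++
[i=4,j=0] 21>10 → j++
[i=4,j=1] 21>15 → j++
[i=4,j=2] 21<23 → i++
[i=5,j=2] 22<23 → i++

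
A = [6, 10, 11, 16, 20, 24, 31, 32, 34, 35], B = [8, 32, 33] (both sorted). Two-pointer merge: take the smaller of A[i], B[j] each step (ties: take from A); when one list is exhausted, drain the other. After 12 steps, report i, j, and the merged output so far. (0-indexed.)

[i=0,j=0] A[i]=6<=B[j]=8 take 6 → i++
[i=1,j=0] A[i]=10>B[j]=8 take 8 → j++
[i=1,j=1] A[i]=10<=B[j]=32 take 10 → i++
[i=2,j=1] A[i]=11<=B[j]=32 take 11 → i++
[i=3,j=1] A[i]=16<=B[j]=32 take 16 → i++
[i=4,j=1] A[i]=20<=B[j]=32 take 20 → i++
[i=5,j=1] A[i]=24<=B[j]=32 take 24 → i++
[i=6,j=1] A[i]=31<=B[j]=32 take 31 → i++
[i=7,j=1] A[i]=32<=B[j]=32 take 32 → i++
[i=8,j=1] A[i]=34>B[j]=32 take 32 → j++
[i=8,j=2] A[i]=34>B[j]=33 take 33 → j++
[i=8,j=3] B done, take A[i]=34 → i++

i=9, j=3, merged so far=[6, 8, 10, 11, 16, 20, 24, 31, 32, 32, 33, 34]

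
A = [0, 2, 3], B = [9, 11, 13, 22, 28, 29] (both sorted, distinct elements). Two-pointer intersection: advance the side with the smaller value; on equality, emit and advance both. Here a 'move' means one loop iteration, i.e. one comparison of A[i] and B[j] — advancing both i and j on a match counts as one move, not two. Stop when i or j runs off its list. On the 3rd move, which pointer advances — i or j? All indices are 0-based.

i=0 j=0: 0<9, i++
i=1 j=0: 2<9, i++
i=2 j=0: 3<9, i++

i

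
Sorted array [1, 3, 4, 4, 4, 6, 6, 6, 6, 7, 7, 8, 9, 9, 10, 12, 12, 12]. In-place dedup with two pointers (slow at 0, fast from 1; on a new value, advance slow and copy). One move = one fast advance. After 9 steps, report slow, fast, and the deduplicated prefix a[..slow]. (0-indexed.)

slow=0 fast=1: a[fast]=3≠a[slow]=1 write a[1]=3, slow++,fast++
slow=1 fast=2: a[fast]=4≠a[slow]=3 write a[2]=4, slow++,fast++
slow=2 fast=3: a[fast]=4=a[slow] dup, fast++
slow=2 fast=4: a[fast]=4=a[slow] dup, fast++
slow=2 fast=5: a[fast]=6≠a[slow]=4 write a[3]=6, slow++,fast++
slow=3 fast=6: a[fast]=6=a[slow] dup, fast++
slow=3 fast=7: a[fast]=6=a[slow] dup, fast++
slow=3 fast=8: a[fast]=6=a[slow] dup, fast++
slow=3 fast=9: a[fast]=7≠a[slow]=6 write a[4]=7, slow++,fast++

slow=4, fast=10, prefix=[1, 3, 4, 6, 7]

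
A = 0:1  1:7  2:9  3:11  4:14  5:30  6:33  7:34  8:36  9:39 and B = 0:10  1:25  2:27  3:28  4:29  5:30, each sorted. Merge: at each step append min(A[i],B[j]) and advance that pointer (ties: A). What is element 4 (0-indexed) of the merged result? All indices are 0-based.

merged[4] = 11

[i=0,j=0] A[i]=1<=B[j]=10 take 1 → i++
[i=1,j=0] A[i]=7<=B[j]=10 take 7 → i++
[i=2,j=0] A[i]=9<=B[j]=10 take 9 → i++
[i=3,j=0] A[i]=11>B[j]=10 take 10 → j++
[i=3,j=1] A[i]=11<=B[j]=25 take 11 → i++
[i=4,j=1] A[i]=14<=B[j]=25 take 14 → i++
[i=5,j=1] A[i]=30>B[j]=25 take 25 → j++
[i=5,j=2] A[i]=30>B[j]=27 take 27 → j++
[i=5,j=3] A[i]=30>B[j]=28 take 28 → j++
[i=5,j=4] A[i]=30>B[j]=29 take 29 → j++
[i=5,j=5] A[i]=30<=B[j]=30 take 30 → i++
[i=6,j=5] A[i]=33>B[j]=30 take 30 → j++
[i=6,j=6] B done, take A[i]=33 → i++
[i=7,j=6] B done, take A[i]=34 → i++
[i=8,j=6] B done, take A[i]=36 → i++
[i=9,j=6] B done, take A[i]=39 → i++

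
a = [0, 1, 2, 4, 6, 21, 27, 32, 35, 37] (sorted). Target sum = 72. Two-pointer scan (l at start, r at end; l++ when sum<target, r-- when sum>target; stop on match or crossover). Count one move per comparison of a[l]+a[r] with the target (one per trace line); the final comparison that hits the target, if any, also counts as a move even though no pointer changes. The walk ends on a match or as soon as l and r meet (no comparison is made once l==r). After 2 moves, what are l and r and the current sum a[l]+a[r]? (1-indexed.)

l=3, r=10, sum=39

l=1 r=10: 0+37=37 <72, l++
l=2 r=10: 1+37=38 <72, l++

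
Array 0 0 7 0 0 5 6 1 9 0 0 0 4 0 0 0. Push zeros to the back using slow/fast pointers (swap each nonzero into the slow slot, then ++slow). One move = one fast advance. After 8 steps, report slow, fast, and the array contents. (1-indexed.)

slow=5, fast=9, a=[7, 5, 6, 1, 0, 0, 0, 0, 9, 0, 0, 0, 4, 0, 0, 0]

slow=1 fast=1: a[fast]=0, fast++
slow=1 fast=2: a[fast]=0, fast++
slow=1 fast=3: a[fast]=7≠0 swap→a[1]=7, slow++,fast++
slow=2 fast=4: a[fast]=0, fast++
slow=2 fast=5: a[fast]=0, fast++
slow=2 fast=6: a[fast]=5≠0 swap→a[2]=5, slow++,fast++
slow=3 fast=7: a[fast]=6≠0 swap→a[3]=6, slow++,fast++
slow=4 fast=8: a[fast]=1≠0 swap→a[4]=1, slow++,fast++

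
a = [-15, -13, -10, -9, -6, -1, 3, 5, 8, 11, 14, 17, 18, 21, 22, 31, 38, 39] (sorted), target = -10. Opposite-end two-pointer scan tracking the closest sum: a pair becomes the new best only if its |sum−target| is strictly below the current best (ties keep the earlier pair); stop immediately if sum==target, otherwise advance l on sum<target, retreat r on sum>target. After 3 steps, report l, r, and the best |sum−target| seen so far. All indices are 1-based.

l=1, r=15, best |Δ|=26

[1,18] -15+39=24 d=34 * → r--
[1,17] -15+38=23 d=33 * → r--
[1,16] -15+31=16 d=26 * → r--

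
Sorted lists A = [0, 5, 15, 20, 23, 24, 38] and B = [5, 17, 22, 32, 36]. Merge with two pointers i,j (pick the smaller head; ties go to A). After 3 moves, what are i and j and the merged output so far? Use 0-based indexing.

i=0 j=0: A[i]=0<=B[j]=5 take 0, i++
i=1 j=0: A[i]=5<=B[j]=5 take 5, i++
i=2 j=0: A[i]=15>B[j]=5 take 5, j++

i=2, j=1, merged so far=[0, 5, 5]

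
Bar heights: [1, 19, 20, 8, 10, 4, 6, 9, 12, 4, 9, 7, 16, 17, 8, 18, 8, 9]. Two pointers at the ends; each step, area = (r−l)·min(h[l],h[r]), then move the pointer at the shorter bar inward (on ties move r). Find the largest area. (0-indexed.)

[0,17] min(1,9)*17=17 best=17 * → l++
[1,17] min(19,9)*16=144 best=144 * → r--
[1,16] min(19,8)*15=120 best=144 → r--
[1,15] min(19,18)*14=252 best=252 * → r--
[1,14] min(19,8)*13=104 best=252 → r--
[1,13] min(19,17)*12=204 best=252 → r--
[1,12] min(19,16)*11=176 best=252 → r--
[1,11] min(19,7)*10=70 best=252 → r--
[1,10] min(19,9)*9=81 best=252 → r--
[1,9] min(19,4)*8=32 best=252 → r--
[1,8] min(19,12)*7=84 best=252 → r--
[1,7] min(19,9)*6=54 best=252 → r--
[1,6] min(19,6)*5=30 best=252 → r--
[1,5] min(19,4)*4=16 best=252 → r--
[1,4] min(19,10)*3=30 best=252 → r--
[1,3] min(19,8)*2=16 best=252 → r--
[1,2] min(19,20)*1=19 best=252 → l++

max area = 252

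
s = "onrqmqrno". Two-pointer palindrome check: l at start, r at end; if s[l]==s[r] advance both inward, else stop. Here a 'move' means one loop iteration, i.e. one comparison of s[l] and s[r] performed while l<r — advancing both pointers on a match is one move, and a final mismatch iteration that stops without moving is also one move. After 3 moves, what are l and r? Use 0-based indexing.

l=3, r=5

[0,8] 'o'=='o' → l++,r--
[1,7] 'n'=='n' → l++,r--
[2,6] 'r'=='r' → l++,r--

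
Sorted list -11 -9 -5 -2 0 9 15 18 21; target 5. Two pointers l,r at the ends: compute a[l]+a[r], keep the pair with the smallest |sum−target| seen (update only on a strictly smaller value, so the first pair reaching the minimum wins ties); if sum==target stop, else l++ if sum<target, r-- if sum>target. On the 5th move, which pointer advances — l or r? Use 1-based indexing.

[1,9] -11+21=10 d=5 * → r--
[1,8] -11+18=7 d=2 * → r--
[1,7] -11+15=4 d=1 * → l++
[2,7] -9+15=6 d=1 → r--
[2,6] -9+9=0 d=5 → l++

l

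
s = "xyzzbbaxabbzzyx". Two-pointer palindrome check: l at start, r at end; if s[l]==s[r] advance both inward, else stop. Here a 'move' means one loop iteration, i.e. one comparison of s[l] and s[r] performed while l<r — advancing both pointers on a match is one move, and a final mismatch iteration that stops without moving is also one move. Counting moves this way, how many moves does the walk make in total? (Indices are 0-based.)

7 moves

l=0 r=14: 'x'=='x', l++,r--
l=1 r=13: 'y'=='y', l++,r--
l=2 r=12: 'z'=='z', l++,r--
l=3 r=11: 'z'=='z', l++,r--
l=4 r=10: 'b'=='b', l++,r--
l=5 r=9: 'b'=='b', l++,r--
l=6 r=8: 'a'=='a', l++,r--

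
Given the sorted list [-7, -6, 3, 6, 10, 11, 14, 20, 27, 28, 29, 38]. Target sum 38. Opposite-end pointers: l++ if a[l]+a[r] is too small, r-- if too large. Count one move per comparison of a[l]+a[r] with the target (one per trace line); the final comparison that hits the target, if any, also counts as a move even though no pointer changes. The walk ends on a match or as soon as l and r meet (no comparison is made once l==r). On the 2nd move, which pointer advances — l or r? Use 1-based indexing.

l

[1,12] -7+38=31 <38 → l++
[2,12] -6+38=32 <38 → l++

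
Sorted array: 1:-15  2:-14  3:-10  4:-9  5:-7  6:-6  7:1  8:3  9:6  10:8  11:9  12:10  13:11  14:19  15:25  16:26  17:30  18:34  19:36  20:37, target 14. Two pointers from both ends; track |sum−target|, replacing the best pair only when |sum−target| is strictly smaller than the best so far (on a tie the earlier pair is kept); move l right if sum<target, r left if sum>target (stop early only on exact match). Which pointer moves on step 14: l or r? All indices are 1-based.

l

[1,20] -15+37=22 d=8 * → r--
[1,19] -15+36=21 d=7 * → r--
[1,18] -15+34=19 d=5 * → r--
[1,17] -15+30=15 d=1 * → r--
[1,16] -15+26=11 d=3 → l++
[2,16] -14+26=12 d=2 → l++
[3,16] -10+26=16 d=2 → r--
[3,15] -10+25=15 d=1 → r--
[3,14] -10+19=9 d=5 → l++
[4,14] -9+19=10 d=4 → l++
[5,14] -7+19=12 d=2 → l++
[6,14] -6+19=13 d=1 → l++
[7,14] 1+19=20 d=6 → r--
[7,13] 1+11=12 d=2 → l++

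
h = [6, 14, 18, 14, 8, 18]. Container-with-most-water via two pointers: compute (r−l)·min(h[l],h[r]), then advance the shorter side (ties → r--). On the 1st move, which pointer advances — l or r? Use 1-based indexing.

l

[1,6] min(6,18)*5=30 best=30 * → l++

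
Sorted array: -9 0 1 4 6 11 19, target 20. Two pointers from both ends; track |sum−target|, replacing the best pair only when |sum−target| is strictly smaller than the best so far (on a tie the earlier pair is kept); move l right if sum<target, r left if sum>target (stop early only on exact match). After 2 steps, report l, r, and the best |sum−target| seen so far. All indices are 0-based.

l=0 r=6: -9+19=10 d=10 *, l++
l=1 r=6: 0+19=19 d=1 *, l++

l=2, r=6, best |Δ|=1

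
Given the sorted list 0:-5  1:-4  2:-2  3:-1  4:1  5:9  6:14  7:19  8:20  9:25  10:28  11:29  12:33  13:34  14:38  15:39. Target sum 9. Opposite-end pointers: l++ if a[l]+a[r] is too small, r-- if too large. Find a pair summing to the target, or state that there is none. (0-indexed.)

(-5, 14)

[0,15] -5+39=34 >9 → r--
[0,14] -5+38=33 >9 → r--
[0,13] -5+34=29 >9 → r--
[0,12] -5+33=28 >9 → r--
[0,11] -5+29=24 >9 → r--
[0,10] -5+28=23 >9 → r--
[0,9] -5+25=20 >9 → r--
[0,8] -5+20=15 >9 → r--
[0,7] -5+19=14 >9 → r--
[0,6] -5+14=9 → found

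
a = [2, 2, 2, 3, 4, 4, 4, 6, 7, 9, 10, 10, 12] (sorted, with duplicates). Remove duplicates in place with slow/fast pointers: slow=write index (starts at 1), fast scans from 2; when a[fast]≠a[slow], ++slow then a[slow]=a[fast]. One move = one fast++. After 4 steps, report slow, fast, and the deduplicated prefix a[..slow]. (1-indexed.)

(s=1,f=2) a[fast]=2=a[slow] dup → fast++
(s=1,f=3) a[fast]=2=a[slow] dup → fast++
(s=1,f=4) a[fast]=3≠a[slow]=2 write a[2]=3 → slow++,fast++
(s=2,f=5) a[fast]=4≠a[slow]=3 write a[3]=4 → slow++,fast++

slow=3, fast=6, prefix=[2, 3, 4]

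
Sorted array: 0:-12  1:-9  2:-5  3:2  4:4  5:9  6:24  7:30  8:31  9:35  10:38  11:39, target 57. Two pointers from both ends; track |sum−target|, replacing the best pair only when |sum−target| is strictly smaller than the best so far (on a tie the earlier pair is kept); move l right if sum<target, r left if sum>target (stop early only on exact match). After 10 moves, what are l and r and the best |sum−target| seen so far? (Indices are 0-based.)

[0,11] -12+39=27 d=30 * → l++
[1,11] -9+39=30 d=27 * → l++
[2,11] -5+39=34 d=23 * → l++
[3,11] 2+39=41 d=16 * → l++
[4,11] 4+39=43 d=14 * → l++
[5,11] 9+39=48 d=9 * → l++
[6,11] 24+39=63 d=6 * → r--
[6,10] 24+38=62 d=5 * → r--
[6,9] 24+35=59 d=2 * → r--
[6,8] 24+31=55 d=2 → l++

l=7, r=8, best |Δ|=2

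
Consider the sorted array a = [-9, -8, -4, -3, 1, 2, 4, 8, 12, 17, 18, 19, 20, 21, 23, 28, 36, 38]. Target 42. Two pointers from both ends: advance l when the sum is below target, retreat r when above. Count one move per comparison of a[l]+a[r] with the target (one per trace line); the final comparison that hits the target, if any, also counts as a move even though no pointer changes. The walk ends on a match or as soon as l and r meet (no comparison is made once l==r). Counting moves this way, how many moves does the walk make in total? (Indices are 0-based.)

[0,17] -9+38=29 <42 → l++
[1,17] -8+38=30 <42 → l++
[2,17] -4+38=34 <42 → l++
[3,17] -3+38=35 <42 → l++
[4,17] 1+38=39 <42 → l++
[5,17] 2+38=40 <42 → l++
[6,17] 4+38=42 → found

7 moves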